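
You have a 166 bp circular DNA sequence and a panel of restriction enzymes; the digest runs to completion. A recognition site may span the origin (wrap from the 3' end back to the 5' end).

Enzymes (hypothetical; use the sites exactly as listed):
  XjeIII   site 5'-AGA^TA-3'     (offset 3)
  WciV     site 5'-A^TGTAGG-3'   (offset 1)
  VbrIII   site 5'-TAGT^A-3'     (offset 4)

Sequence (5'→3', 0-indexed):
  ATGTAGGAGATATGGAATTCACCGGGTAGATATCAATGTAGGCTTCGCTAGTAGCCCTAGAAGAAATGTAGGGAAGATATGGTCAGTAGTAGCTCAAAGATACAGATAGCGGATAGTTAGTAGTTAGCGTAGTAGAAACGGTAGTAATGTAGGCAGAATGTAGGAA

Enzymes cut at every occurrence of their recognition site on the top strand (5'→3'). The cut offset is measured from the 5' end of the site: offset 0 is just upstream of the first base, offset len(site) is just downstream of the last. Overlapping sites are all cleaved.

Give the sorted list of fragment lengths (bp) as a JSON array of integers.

[2,6,6,9,9,10,11,11,12,12,13,14,15,16,20]

Scan for sites:
  XjeIII (AGATA, off=3): starts [7, 27, 74, 97, 103] → cuts [10, 30, 77, 100, 106]
  WciV (ATGTAGG, off=1): starts [0, 35, 65, 146, 157] → cuts [1, 36, 66, 147, 158]
  VbrIII (TAGTA, off=4): starts [48, 86, 117, 129, 141] → cuts [52, 90, 121, 133, 145]

All cut coordinates (distinct, sorted): [1, 10, 30, 36, 52, 66, 77, 90, 100, 106, 121, 133, 145, 147, 158]

Fragment lengths:
  1→10: 9 bp
  10→30: 20 bp
  30→36: 6 bp
  36→52: 16 bp
  52→66: 14 bp
  66→77: 11 bp
  77→90: 13 bp
  90→100: 10 bp
  100→106: 6 bp
  106→121: 15 bp
  121→133: 12 bp
  133→145: 12 bp
  145→147: 2 bp
  147→158: 11 bp
  158→1 (wrap): 166-158+1 = 9 bp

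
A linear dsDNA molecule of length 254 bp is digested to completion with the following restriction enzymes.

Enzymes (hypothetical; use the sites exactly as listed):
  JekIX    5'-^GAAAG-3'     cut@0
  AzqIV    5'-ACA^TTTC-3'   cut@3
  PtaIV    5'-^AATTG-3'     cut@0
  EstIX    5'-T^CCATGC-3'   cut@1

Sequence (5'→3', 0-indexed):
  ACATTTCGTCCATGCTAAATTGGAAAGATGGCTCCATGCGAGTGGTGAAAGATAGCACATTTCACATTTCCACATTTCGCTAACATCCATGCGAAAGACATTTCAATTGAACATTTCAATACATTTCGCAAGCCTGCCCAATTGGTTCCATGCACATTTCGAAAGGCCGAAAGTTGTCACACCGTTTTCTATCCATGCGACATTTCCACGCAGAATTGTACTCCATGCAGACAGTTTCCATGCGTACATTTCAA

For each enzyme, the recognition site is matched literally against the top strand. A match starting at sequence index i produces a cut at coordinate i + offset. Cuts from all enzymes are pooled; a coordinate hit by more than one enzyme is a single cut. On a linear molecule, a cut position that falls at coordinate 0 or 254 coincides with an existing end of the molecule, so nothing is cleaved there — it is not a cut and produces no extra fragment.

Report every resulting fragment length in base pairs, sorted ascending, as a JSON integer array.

[3,4,4,5,6,6,6,7,8,8,8,8,8,9,9,9,10,10,11,11,11,12,13,13,15,16,24]

Scan for sites:
  JekIX (GAAAG, off=0): starts [22, 46, 92, 160, 168] → cuts [22, 46, 92, 160, 168]
  AzqIV (ACATTTC, off=3): starts [0, 56, 63, 71, 97, 110, 120, 153, 199, 245] → cuts [3, 59, 66, 74, 100, 113, 123, 156, 202, 248]
  PtaIV (AATTG, off=0): starts [17, 104, 139, 213] → cuts [17, 104, 139, 213]
  EstIX (TCCATGC, off=1): starts [8, 32, 85, 146, 191, 221, 236] → cuts [9, 33, 86, 147, 192, 222, 237]

All cut coordinates (distinct, sorted): [3, 9, 17, 22, 33, 46, 59, 66, 74, 86, 92, 100, 104, 113, 123, 139, 147, 156, 160, 168, 192, 202, 213, 222, 237, 248]

Fragment lengths:
  [0,3): 3 bp
  [3,9): 6 bp
  [9,17): 8 bp
  [17,22): 5 bp
  [22,33): 11 bp
  [33,46): 13 bp
  [46,59): 13 bp
  [59,66): 7 bp
  [66,74): 8 bp
  [74,86): 12 bp
  [86,92): 6 bp
  [92,100): 8 bp
  [100,104): 4 bp
  [104,113): 9 bp
  [113,123): 10 bp
  [123,139): 16 bp
  [139,147): 8 bp
  [147,156): 9 bp
  [156,160): 4 bp
  [160,168): 8 bp
  [168,192): 24 bp
  [192,202): 10 bp
  [202,213): 11 bp
  [213,222): 9 bp
  [222,237): 15 bp
  [237,248): 11 bp
  [248,254): 6 bp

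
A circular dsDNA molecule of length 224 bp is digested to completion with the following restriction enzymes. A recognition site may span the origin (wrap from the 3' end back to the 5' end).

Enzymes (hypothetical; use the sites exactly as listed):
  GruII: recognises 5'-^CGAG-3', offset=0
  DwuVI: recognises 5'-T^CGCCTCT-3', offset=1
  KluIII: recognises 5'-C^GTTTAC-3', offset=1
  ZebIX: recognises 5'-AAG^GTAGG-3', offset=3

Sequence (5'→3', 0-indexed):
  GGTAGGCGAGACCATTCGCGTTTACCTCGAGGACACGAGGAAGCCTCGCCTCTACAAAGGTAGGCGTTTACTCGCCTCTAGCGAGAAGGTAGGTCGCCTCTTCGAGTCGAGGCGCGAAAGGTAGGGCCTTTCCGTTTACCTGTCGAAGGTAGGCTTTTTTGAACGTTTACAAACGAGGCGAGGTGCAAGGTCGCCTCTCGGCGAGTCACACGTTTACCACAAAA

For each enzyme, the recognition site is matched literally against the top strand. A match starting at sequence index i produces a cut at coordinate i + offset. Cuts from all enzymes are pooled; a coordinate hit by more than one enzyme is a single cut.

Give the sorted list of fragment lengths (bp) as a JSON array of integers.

Scan for sites:
  GruII (CGAG, off=0): starts [6, 27, 35, 81, 102, 107, 173, 178, 201] → cuts [6, 27, 35, 81, 102, 107, 173, 178, 201]
  DwuVI (TCGCCTCT, off=1): starts [45, 71, 93, 190] → cuts [46, 72, 94, 191]
  KluIII (CGTTTAC, off=1): starts [18, 64, 132, 163, 210] → cuts [19, 65, 133, 164, 211]
  ZebIX (AAGGTAGG, off=3): starts [56, 85, 117, 145, 222] → cuts [1, 59, 88, 120, 148]

Pooled cuts: [1, 6, 19, 27, 35, 46, 59, 65, 72, 81, 88, 94, 102, 107, 120, 133, 148, 164, 173, 178, 191, 201, 211]

Fragment lengths:
  1→6: 5 bp
  6→19: 13 bp
  19→27: 8 bp
  27→35: 8 bp
  35→46: 11 bp
  46→59: 13 bp
  59→65: 6 bp
  65→72: 7 bp
  72→81: 9 bp
  81→88: 7 bp
  88→94: 6 bp
  94→102: 8 bp
  102→107: 5 bp
  107→120: 13 bp
  120→133: 13 bp
  133→148: 15 bp
  148→164: 16 bp
  164→173: 9 bp
  173→178: 5 bp
  178→191: 13 bp
  191→201: 10 bp
  201→211: 10 bp
  211→1 (wrap): 224-211+1 = 14 bp

[5,5,5,6,6,7,7,8,8,8,9,9,10,10,11,13,13,13,13,13,14,15,16]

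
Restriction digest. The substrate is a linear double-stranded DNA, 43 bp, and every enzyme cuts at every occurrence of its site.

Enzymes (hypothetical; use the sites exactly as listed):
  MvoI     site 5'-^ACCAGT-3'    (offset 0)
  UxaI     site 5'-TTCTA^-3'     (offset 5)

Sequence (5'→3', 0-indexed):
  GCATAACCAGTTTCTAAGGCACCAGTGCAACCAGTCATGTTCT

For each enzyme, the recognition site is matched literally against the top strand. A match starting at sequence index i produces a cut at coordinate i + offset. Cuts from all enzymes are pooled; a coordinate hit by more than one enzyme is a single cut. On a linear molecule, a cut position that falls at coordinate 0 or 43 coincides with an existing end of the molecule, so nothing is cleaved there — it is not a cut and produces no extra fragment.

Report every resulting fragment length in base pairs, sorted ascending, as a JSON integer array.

[4,5,9,11,14]

Scan for sites:
  MvoI ACCAGT/0: at [5, 20, 29] ⇒ [5, 20, 29]
  UxaI TTCTA/5: at [11] ⇒ [16]

All cut coordinates (distinct, sorted): [5, 16, 20, 29]

Fragments:
  [0,5): 5 bp
  [5,16): 11 bp
  [16,20): 4 bp
  [20,29): 9 bp
  [29,43): 14 bp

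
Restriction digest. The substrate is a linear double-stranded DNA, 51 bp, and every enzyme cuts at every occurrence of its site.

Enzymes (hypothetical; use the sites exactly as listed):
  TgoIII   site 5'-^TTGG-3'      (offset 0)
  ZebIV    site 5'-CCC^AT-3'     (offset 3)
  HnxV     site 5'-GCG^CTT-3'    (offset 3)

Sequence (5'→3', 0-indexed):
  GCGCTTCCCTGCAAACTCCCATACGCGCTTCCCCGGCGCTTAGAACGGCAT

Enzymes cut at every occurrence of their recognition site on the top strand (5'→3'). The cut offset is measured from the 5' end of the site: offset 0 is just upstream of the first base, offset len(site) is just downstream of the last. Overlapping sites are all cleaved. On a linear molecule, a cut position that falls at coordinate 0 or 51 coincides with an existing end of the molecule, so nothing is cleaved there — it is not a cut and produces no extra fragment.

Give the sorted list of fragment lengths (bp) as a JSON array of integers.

[3,7,11,13,17]

Per-enzyme occurrences:
  TgoIII (TTGG, off=0): no sites
  ZebIV (CCCAT, off=3): starts [17] → cuts [20]
  HnxV (GCGCTT, off=3): starts [0, 24, 35] → cuts [3, 27, 38]

Pooled cuts: [3, 20, 27, 38]

Fragment lengths:
  [0,3): 3 bp
  [3,20): 17 bp
  [20,27): 7 bp
  [27,38): 11 bp
  [38,51): 13 bp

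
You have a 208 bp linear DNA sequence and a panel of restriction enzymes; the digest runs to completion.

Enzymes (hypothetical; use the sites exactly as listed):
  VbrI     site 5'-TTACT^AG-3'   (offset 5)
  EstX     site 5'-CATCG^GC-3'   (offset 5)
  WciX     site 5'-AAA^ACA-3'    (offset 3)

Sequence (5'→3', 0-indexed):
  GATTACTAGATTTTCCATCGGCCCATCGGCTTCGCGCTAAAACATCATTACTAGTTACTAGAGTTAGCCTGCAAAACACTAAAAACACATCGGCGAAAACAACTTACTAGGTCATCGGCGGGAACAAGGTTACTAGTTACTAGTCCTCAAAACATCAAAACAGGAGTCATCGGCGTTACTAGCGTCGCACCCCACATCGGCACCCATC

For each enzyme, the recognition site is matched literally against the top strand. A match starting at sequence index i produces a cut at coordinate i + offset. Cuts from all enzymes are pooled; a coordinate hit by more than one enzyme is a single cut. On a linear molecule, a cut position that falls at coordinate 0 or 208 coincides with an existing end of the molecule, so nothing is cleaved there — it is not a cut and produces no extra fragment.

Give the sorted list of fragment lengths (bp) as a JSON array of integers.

[6,7,7,7,8,8,8,8,9,9,9,10,10,11,13,13,13,16,17,19]

Site scan:
  VbrI (TTACTAG, off=5): starts [2, 47, 54, 103, 129, 136, 175] → cuts [7, 52, 59, 108, 134, 141, 180]
  EstX (CATCGGC, off=5): starts [15, 23, 87, 112, 167, 194] → cuts [20, 28, 92, 117, 172, 199]
  WciX (AAAACA, off=3): starts [38, 72, 81, 95, 148, 156] → cuts [41, 75, 84, 98, 151, 159]

All cut coordinates (distinct, sorted): [7, 20, 28, 41, 52, 59, 75, 84, 92, 98, 108, 117, 134, 141, 151, 159, 172, 180, 199]

Fragment lengths:
  [0,7): 7 bp
  [7,20): 13 bp
  [20,28): 8 bp
  [28,41): 13 bp
  [41,52): 11 bp
  [52,59): 7 bp
  [59,75): 16 bp
  [75,84): 9 bp
  [84,92): 8 bp
  [92,98): 6 bp
  [98,108): 10 bp
  [108,117): 9 bp
  [117,134): 17 bp
  [134,141): 7 bp
  [141,151): 10 bp
  [151,159): 8 bp
  [159,172): 13 bp
  [172,180): 8 bp
  [180,199): 19 bp
  [199,208): 9 bp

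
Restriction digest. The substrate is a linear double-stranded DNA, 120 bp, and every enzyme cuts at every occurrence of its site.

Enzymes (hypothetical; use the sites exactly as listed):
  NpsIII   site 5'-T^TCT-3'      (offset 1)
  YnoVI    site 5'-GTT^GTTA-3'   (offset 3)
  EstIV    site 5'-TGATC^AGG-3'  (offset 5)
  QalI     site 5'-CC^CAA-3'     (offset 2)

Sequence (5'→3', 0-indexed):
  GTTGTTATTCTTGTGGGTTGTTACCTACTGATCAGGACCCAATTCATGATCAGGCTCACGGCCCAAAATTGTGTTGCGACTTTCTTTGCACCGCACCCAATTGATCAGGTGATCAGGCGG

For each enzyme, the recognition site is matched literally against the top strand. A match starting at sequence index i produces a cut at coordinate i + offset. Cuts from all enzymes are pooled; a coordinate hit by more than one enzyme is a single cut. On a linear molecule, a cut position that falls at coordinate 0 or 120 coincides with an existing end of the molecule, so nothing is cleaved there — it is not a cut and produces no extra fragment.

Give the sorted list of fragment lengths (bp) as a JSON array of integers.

Site scan:
  NpsIII TTCT/1: at [7, 81] ⇒ [8, 82]
  YnoVI GTTGTTA/3: at [0, 16] ⇒ [3, 19]
  EstIV TGATCAGG/5: at [28, 46, 101, 109] ⇒ [33, 51, 106, 114]
  QalI CCCAA/2: at [37, 61, 95] ⇒ [39, 63, 97]

All cut coordinates (distinct, sorted): [3, 8, 19, 33, 39, 51, 63, 82, 97, 106, 114]

Fragments:
  [0,3): 3 bp
  [3,8): 5 bp
  [8,19): 11 bp
  [19,33): 14 bp
  [33,39): 6 bp
  [39,51): 12 bp
  [51,63): 12 bp
  [63,82): 19 bp
  [82,97): 15 bp
  [97,106): 9 bp
  [106,114): 8 bp
  [114,120): 6 bp

[3,5,6,6,8,9,11,12,12,14,15,19]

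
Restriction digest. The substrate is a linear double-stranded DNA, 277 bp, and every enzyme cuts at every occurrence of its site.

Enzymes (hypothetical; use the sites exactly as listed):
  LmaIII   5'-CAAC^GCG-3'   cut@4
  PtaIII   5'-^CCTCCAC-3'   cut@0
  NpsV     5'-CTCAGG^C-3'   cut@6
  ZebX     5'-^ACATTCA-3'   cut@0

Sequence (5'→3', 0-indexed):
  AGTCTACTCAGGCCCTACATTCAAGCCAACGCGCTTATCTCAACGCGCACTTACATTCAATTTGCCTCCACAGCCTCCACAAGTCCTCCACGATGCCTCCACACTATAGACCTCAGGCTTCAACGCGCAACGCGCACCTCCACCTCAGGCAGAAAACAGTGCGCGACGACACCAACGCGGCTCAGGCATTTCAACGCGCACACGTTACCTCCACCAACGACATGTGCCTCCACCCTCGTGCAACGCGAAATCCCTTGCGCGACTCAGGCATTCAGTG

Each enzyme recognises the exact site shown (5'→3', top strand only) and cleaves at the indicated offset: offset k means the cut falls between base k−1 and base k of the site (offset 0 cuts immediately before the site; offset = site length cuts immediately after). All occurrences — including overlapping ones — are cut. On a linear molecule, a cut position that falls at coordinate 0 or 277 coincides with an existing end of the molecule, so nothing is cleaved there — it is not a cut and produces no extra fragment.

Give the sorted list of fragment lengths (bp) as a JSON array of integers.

Per-enzyme occurrences:
  LmaIII (CAACGCG, off=4): starts [26, 40, 120, 127, 172, 191, 240] → cuts [30, 44, 124, 131, 176, 195, 244]
  PtaIII (CCTCCAC, off=0): starts [64, 73, 84, 95, 136, 207, 226] → cuts [64, 73, 84, 95, 136, 207, 226]
  NpsV (CTCAGGC, off=6): starts [6, 111, 143, 180, 262] → cuts [12, 117, 149, 186, 268]
  ZebX (ACATTCA, off=0): starts [16, 52] → cuts [16, 52]

Pooled cuts: [12, 16, 30, 44, 52, 64, 73, 84, 95, 117, 124, 131, 136, 149, 176, 186, 195, 207, 226, 244, 268]

Fragments:
  [0,12): 12 bp
  [12,16): 4 bp
  [16,30): 14 bp
  [30,44): 14 bp
  [44,52): 8 bp
  [52,64): 12 bp
  [64,73): 9 bp
  [73,84): 11 bp
  [84,95): 11 bp
  [95,117): 22 bp
  [117,124): 7 bp
  [124,131): 7 bp
  [131,136): 5 bp
  [136,149): 13 bp
  [149,176): 27 bp
  [176,186): 10 bp
  [186,195): 9 bp
  [195,207): 12 bp
  [207,226): 19 bp
  [226,244): 18 bp
  [244,268): 24 bp
  [268,277): 9 bp

[4,5,7,7,8,9,9,9,10,11,11,12,12,12,13,14,14,18,19,22,24,27]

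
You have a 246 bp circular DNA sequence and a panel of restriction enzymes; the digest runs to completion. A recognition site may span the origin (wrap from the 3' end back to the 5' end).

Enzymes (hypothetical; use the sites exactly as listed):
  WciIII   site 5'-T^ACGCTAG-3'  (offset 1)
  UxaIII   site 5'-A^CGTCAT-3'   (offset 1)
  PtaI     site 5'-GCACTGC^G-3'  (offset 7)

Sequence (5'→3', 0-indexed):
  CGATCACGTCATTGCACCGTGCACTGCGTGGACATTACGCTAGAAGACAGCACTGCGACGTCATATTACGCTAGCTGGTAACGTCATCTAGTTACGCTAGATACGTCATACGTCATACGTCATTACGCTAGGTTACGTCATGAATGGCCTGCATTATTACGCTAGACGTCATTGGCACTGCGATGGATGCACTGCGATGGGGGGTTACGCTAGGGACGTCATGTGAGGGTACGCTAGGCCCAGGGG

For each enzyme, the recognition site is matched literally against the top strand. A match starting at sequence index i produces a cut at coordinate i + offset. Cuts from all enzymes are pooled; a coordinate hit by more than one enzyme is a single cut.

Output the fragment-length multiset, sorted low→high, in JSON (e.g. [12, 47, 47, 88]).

Site scan:
  WciIII TACGCTAG/1: at [35, 66, 92, 123, 157, 205, 229] ⇒ [36, 67, 93, 124, 158, 206, 230]
  UxaIII ACGTCAT/1: at [5, 57, 80, 102, 109, 116, 134, 165, 215] ⇒ [6, 58, 81, 103, 110, 117, 135, 166, 216]
  PtaI GCACTGCG/7: at [20, 49, 174, 188] ⇒ [27, 56, 181, 195]

Pooled cuts: [6, 27, 36, 56, 58, 67, 81, 93, 103, 110, 117, 124, 135, 158, 166, 181, 195, 206, 216, 230]

Fragment lengths:
  6→27: 21 bp
  27→36: 9 bp
  36→56: 20 bp
  56→58: 2 bp
  58→67: 9 bp
  67→81: 14 bp
  81→93: 12 bp
  93→103: 10 bp
  103→110: 7 bp
  110→117: 7 bp
  117→124: 7 bp
  124→135: 11 bp
  135→158: 23 bp
  158→166: 8 bp
  166→181: 15 bp
  181→195: 14 bp
  195→206: 11 bp
  206→216: 10 bp
  216→230: 14 bp
  230→6 (wrap): 246-230+6 = 22 bp

[2,7,7,7,8,9,9,10,10,11,11,12,14,14,14,15,20,21,22,23]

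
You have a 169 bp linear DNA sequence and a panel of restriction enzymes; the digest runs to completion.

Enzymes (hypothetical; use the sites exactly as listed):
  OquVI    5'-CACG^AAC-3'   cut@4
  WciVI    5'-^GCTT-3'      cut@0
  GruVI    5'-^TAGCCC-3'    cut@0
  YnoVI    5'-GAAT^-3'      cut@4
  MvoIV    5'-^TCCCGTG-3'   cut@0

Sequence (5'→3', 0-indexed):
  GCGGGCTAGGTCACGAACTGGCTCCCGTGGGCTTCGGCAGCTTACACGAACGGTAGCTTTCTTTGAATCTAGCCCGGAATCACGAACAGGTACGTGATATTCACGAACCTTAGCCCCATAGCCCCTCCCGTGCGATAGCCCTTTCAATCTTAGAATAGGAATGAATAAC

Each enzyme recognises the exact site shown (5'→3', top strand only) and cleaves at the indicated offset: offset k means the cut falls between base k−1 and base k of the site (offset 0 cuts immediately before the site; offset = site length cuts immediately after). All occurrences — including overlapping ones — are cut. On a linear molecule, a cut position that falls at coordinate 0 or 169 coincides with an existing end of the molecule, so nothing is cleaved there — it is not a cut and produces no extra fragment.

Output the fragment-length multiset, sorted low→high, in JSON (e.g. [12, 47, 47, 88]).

Per-enzyme occurrences:
  OquVI CACGAAC/4: at [11, 44, 80, 101] ⇒ [15, 48, 84, 105]
  WciVI GCTT/0: at [30, 39, 55] ⇒ [30, 39, 55]
  GruVI TAGCCC/0: at [69, 110, 118, 135] ⇒ [69, 110, 118, 135]
  YnoVI GAAT/4: at [64, 76, 152, 158, 162] ⇒ [68, 80, 156, 162, 166]
  MvoIV TCCCGTG/0: at [22, 125] ⇒ [22, 125]

All cut coordinates (distinct, sorted): [15, 22, 30, 39, 48, 55, 68, 69, 80, 84, 105, 110, 118, 125, 135, 156, 162, 166]

Fragments:
  [0,15): 15 bp
  [15,22): 7 bp
  [22,30): 8 bp
  [30,39): 9 bp
  [39,48): 9 bp
  [48,55): 7 bp
  [55,68): 13 bp
  [68,69): 1 bp
  [69,80): 11 bp
  [80,84): 4 bp
  [84,105): 21 bp
  [105,110): 5 bp
  [110,118): 8 bp
  [118,125): 7 bp
  [125,135): 10 bp
  [135,156): 21 bp
  [156,162): 6 bp
  [162,166): 4 bp
  [166,169): 3 bp

[1,3,4,4,5,6,7,7,7,8,8,9,9,10,11,13,15,21,21]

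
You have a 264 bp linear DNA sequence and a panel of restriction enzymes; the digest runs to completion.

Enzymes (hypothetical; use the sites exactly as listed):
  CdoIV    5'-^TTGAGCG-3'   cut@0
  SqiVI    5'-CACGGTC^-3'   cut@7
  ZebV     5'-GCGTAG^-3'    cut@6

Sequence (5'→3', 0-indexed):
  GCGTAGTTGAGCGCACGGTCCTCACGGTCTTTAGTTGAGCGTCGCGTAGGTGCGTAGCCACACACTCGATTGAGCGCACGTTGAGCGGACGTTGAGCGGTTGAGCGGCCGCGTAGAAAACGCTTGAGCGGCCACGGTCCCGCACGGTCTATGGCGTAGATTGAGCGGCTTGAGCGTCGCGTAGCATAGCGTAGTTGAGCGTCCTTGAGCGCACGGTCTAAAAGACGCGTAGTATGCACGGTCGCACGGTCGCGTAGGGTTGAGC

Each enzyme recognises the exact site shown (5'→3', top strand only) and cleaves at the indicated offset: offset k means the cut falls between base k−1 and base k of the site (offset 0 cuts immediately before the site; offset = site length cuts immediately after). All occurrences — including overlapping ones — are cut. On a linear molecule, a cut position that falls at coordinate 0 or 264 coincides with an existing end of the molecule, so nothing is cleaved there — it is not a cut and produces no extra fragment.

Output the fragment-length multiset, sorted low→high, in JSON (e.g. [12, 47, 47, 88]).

Per-enzyme occurrences:
  CdoIV TTGAGCG/0: at [6, 34, 69, 80, 91, 99, 122, 159, 168, 193, 203] ⇒ [6, 34, 69, 80, 91, 99, 122, 159, 168, 193, 203]
  SqiVI CACGGTC/7: at [13, 22, 131, 141, 210, 235, 243] ⇒ [20, 29, 138, 148, 217, 242, 250]
  ZebV GCGTAG/6: at [0, 43, 51, 109, 152, 177, 187, 225, 250] ⇒ [6, 49, 57, 115, 158, 183, 193, 231, 256]

Pooled cuts: [6, 20, 29, 34, 49, 57, 69, 80, 91, 99, 115, 122, 138, 148, 158, 159, 168, 183, 193, 203, 217, 231, 242, 250, 256]

Fragment lengths:
  [0,6): 6 bp
  [6,20): 14 bp
  [20,29): 9 bp
  [29,34): 5 bp
  [34,49): 15 bp
  [49,57): 8 bp
  [57,69): 12 bp
  [69,80): 11 bp
  [80,91): 11 bp
  [91,99): 8 bp
  [99,115): 16 bp
  [115,122): 7 bp
  [122,138): 16 bp
  [138,148): 10 bp
  [148,158): 10 bp
  [158,159): 1 bp
  [159,168): 9 bp
  [168,183): 15 bp
  [183,193): 10 bp
  [193,203): 10 bp
  [203,217): 14 bp
  [217,231): 14 bp
  [231,242): 11 bp
  [242,250): 8 bp
  [250,256): 6 bp
  [256,264): 8 bp

[1,5,6,6,7,8,8,8,8,9,9,10,10,10,10,11,11,11,12,14,14,14,15,15,16,16]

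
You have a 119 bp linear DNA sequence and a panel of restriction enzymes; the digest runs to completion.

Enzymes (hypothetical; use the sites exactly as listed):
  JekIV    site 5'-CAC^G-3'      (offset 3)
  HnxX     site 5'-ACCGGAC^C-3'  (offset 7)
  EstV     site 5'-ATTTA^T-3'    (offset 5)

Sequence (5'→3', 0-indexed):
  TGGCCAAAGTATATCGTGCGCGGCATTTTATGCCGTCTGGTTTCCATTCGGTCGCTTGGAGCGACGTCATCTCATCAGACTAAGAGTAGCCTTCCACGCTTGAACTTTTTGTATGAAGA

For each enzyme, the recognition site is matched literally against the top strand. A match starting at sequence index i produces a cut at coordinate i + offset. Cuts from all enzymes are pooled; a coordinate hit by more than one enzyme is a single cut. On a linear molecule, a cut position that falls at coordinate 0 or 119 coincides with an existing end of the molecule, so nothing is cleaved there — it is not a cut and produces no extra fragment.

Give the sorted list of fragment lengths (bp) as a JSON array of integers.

Site scan:
  JekIV (CACG, off=3): starts [94] → cuts [97]
  HnxX (ACCGGACC, off=7): no sites
  EstV (ATTTAT, off=5): no sites

Pooled cuts: [97]

Fragment lengths:
  [0,97): 97 bp
  [97,119): 22 bp

[22,97]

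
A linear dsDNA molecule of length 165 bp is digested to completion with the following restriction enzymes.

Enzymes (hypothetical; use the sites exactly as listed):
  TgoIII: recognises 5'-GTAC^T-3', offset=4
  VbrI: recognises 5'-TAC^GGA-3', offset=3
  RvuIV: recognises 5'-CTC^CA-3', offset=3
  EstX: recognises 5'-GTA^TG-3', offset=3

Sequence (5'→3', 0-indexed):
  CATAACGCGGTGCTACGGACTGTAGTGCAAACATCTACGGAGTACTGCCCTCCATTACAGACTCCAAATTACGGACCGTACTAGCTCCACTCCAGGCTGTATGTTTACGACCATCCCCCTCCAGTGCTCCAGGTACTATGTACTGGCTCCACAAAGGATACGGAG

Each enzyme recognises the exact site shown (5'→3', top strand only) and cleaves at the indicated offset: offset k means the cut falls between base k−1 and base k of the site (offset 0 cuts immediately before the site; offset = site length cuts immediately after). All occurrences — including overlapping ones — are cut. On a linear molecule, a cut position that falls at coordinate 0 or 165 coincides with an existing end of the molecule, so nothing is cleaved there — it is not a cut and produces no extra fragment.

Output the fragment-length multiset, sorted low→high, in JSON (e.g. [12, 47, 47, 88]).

Site scan:
  TgoIII GTACT/4: at [41, 77, 132, 139] ⇒ [45, 81, 136, 143]
  VbrI TACGGA/3: at [13, 35, 69, 158] ⇒ [16, 38, 72, 161]
  RvuIV CTCCA/3: at [49, 61, 84, 89, 118, 126, 146] ⇒ [52, 64, 87, 92, 121, 129, 149]
  EstX GTATG/3: at [98] ⇒ [101]

Pooled cuts: [16, 38, 45, 52, 64, 72, 81, 87, 92, 101, 121, 129, 136, 143, 149, 161]

Fragment lengths:
  [0,16): 16 bp
  [16,38): 22 bp
  [38,45): 7 bp
  [45,52): 7 bp
  [52,64): 12 bp
  [64,72): 8 bp
  [72,81): 9 bp
  [81,87): 6 bp
  [87,92): 5 bp
  [92,101): 9 bp
  [101,121): 20 bp
  [121,129): 8 bp
  [129,136): 7 bp
  [136,143): 7 bp
  [143,149): 6 bp
  [149,161): 12 bp
  [161,165): 4 bp

[4,5,6,6,7,7,7,7,8,8,9,9,12,12,16,20,22]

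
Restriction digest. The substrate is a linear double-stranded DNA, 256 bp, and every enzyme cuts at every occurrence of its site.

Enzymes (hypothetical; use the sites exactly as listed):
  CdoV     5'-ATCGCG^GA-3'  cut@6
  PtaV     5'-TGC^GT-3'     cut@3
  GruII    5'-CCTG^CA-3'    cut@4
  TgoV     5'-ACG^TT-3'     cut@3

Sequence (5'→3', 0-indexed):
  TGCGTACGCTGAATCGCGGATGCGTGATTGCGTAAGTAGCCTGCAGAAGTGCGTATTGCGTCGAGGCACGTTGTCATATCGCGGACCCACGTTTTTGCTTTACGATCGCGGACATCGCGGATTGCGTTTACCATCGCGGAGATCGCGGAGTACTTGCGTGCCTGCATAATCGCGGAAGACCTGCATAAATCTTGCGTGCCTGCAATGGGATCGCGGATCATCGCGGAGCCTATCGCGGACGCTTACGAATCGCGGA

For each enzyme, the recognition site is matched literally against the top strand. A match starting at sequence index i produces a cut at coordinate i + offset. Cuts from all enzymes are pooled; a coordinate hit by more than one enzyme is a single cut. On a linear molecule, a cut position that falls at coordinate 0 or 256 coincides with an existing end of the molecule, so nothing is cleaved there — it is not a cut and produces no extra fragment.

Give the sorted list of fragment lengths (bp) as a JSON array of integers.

Per-enzyme occurrences:
  CdoV (ATCGCGGA, off=6): starts [12, 77, 104, 113, 132, 141, 168, 209, 219, 231, 248] → cuts [18, 83, 110, 119, 138, 147, 174, 215, 225, 237, 254]
  PtaV (TGCGT, off=3): starts [0, 20, 28, 49, 56, 122, 154, 192] → cuts [3, 23, 31, 52, 59, 125, 157, 195]
  GruII (CCTGCA, off=4): starts [39, 160, 179, 198] → cuts [43, 164, 183, 202]
  TgoV (ACGTT, off=3): starts [67, 88] → cuts [70, 91]

All cut coordinates (distinct, sorted): [3, 18, 23, 31, 43, 52, 59, 70, 83, 91, 110, 119, 125, 138, 147, 157, 164, 174, 183, 195, 202, 215, 225, 237, 254]

Fragment lengths:
  [0,3): 3 bp
  [3,18): 15 bp
  [18,23): 5 bp
  [23,31): 8 bp
  [31,43): 12 bp
  [43,52): 9 bp
  [52,59): 7 bp
  [59,70): 11 bp
  [70,83): 13 bp
  [83,91): 8 bp
  [91,110): 19 bp
  [110,119): 9 bp
  [119,125): 6 bp
  [125,138): 13 bp
  [138,147): 9 bp
  [147,157): 10 bp
  [157,164): 7 bp
  [164,174): 10 bp
  [174,183): 9 bp
  [183,195): 12 bp
  [195,202): 7 bp
  [202,215): 13 bp
  [215,225): 10 bp
  [225,237): 12 bp
  [237,254): 17 bp
  [254,256): 2 bp

[2,3,5,6,7,7,7,8,8,9,9,9,9,10,10,10,11,12,12,12,13,13,13,15,17,19]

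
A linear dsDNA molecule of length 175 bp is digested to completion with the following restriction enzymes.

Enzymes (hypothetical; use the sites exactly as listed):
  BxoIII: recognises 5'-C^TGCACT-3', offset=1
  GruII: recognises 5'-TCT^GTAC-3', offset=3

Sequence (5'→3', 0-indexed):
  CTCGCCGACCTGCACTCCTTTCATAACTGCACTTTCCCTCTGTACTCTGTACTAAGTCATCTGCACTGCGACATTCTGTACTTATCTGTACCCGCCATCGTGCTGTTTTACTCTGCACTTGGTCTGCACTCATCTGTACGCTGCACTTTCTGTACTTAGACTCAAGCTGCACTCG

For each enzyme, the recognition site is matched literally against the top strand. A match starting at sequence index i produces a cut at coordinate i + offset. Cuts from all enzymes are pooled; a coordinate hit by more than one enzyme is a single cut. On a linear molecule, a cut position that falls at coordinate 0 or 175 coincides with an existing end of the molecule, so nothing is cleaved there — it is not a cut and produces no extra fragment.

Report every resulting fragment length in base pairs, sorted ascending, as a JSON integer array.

[6,7,8,10,10,10,11,11,13,14,16,16,17,26]

Site scan:
  BxoIII (CTGCACT, off=1): starts [9, 26, 60, 112, 123, 140, 166] → cuts [10, 27, 61, 113, 124, 141, 167]
  GruII (TCTGTAC, off=3): starts [38, 45, 74, 84, 132, 148] → cuts [41, 48, 77, 87, 135, 151]

All cut coordinates (distinct, sorted): [10, 27, 41, 48, 61, 77, 87, 113, 124, 135, 141, 151, 167]

Fragments:
  [0,10): 10 bp
  [10,27): 17 bp
  [27,41): 14 bp
  [41,48): 7 bp
  [48,61): 13 bp
  [61,77): 16 bp
  [77,87): 10 bp
  [87,113): 26 bp
  [113,124): 11 bp
  [124,135): 11 bp
  [135,141): 6 bp
  [141,151): 10 bp
  [151,167): 16 bp
  [167,175): 8 bp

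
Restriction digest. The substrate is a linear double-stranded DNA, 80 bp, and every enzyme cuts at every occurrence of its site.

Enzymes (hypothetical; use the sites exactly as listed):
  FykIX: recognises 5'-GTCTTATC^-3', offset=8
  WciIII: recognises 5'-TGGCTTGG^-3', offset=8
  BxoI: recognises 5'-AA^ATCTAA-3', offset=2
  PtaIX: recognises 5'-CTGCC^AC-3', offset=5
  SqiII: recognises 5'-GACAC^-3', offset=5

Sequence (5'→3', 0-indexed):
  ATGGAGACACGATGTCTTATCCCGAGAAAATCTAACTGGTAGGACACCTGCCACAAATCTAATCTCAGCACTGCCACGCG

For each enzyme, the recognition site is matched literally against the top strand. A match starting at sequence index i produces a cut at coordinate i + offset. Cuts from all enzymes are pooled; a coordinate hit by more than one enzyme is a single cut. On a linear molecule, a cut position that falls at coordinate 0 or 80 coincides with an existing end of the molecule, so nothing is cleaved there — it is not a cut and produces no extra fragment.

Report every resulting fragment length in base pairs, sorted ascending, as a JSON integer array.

Per-enzyme occurrences:
  FykIX (GTCTTATC, off=8): starts [13] → cuts [21]
  WciIII (TGGCTTGG, off=8): no sites
  BxoI (AAATCTAA, off=2): starts [27, 54] → cuts [29, 56]
  PtaIX (CTGCCAC, off=5): starts [47, 70] → cuts [52, 75]
  SqiII (GACAC, off=5): starts [5, 42] → cuts [10, 47]

All cut coordinates (distinct, sorted): [10, 21, 29, 47, 52, 56, 75]

Fragment lengths:
  [0,10): 10 bp
  [10,21): 11 bp
  [21,29): 8 bp
  [29,47): 18 bp
  [47,52): 5 bp
  [52,56): 4 bp
  [56,75): 19 bp
  [75,80): 5 bp

[4,5,5,8,10,11,18,19]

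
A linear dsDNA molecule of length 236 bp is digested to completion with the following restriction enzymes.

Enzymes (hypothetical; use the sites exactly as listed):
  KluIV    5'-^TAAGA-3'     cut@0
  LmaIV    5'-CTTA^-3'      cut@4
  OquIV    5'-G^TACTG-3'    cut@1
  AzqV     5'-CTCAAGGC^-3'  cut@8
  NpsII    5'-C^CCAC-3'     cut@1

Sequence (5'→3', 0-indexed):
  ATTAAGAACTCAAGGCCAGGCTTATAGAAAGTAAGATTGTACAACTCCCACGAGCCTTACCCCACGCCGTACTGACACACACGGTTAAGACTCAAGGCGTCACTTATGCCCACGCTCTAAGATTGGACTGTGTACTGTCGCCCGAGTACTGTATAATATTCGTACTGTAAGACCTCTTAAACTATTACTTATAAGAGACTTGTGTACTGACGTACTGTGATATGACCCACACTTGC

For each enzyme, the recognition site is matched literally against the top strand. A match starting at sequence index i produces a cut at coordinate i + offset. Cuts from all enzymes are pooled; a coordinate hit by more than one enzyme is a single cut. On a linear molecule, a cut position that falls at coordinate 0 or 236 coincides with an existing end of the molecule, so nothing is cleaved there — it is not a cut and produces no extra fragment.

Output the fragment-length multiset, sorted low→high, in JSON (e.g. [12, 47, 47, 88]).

[2,2,3,5,7,8,8,8,8,8,10,12,12,12,13,13,14,14,14,15,16,16,16]

Scan for sites:
  KluIV TAAGA/0: at [2, 31, 85, 117, 167, 191] ⇒ [2, 31, 85, 117, 167, 191]
  LmaIV CTTA/4: at [20, 55, 102, 175, 187] ⇒ [24, 59, 106, 179, 191]
  OquIV GTACTG/1: at [68, 131, 145, 161, 203, 211] ⇒ [69, 132, 146, 162, 204, 212]
  AzqV CTCAAGGC/8: at [8, 90] ⇒ [16, 98]
  NpsII CCCAC/1: at [46, 60, 108, 225] ⇒ [47, 61, 109, 226]

Pooled cuts: [2, 16, 24, 31, 47, 59, 61, 69, 85, 98, 106, 109, 117, 132, 146, 162, 167, 179, 191, 204, 212, 226]

Fragments:
  [0,2): 2 bp
  [2,16): 14 bp
  [16,24): 8 bp
  [24,31): 7 bp
  [31,47): 16 bp
  [47,59): 12 bp
  [59,61): 2 bp
  [61,69): 8 bp
  [69,85): 16 bp
  [85,98): 13 bp
  [98,106): 8 bp
  [106,109): 3 bp
  [109,117): 8 bp
  [117,132): 15 bp
  [132,146): 14 bp
  [146,162): 16 bp
  [162,167): 5 bp
  [167,179): 12 bp
  [179,191): 12 bp
  [191,204): 13 bp
  [204,212): 8 bp
  [212,226): 14 bp
  [226,236): 10 bp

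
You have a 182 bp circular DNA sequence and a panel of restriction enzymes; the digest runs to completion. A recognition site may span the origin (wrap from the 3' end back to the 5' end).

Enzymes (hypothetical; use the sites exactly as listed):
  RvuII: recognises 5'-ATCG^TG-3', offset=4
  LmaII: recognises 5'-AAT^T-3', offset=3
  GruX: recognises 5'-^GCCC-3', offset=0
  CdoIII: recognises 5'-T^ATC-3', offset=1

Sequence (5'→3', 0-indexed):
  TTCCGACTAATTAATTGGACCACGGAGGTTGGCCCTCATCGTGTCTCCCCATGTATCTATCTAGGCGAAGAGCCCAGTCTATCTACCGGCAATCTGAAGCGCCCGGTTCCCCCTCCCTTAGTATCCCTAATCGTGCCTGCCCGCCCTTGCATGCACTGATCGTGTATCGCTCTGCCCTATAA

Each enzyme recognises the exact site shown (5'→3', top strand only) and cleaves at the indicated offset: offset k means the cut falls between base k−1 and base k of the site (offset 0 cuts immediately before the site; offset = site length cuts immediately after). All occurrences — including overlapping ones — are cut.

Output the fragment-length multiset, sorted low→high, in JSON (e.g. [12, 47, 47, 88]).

[3,4,4,4,5,8,9,10,10,10,11,13,13,16,20,20,22]

Per-enzyme occurrences:
  RvuII ATCGTG/4: at [37, 129, 158] ⇒ [41, 133, 162]
  LmaII AATT/3: at [8, 12, 180] ⇒ [1, 11, 15]
  GruX GCCC/0: at [31, 71, 100, 138, 142, 173] ⇒ [31, 71, 100, 138, 142, 173]
  CdoIII TATC/1: at [53, 57, 79, 121, 164] ⇒ [54, 58, 80, 122, 165]

All cut coordinates (distinct, sorted): [1, 11, 15, 31, 41, 54, 58, 71, 80, 100, 122, 133, 138, 142, 162, 165, 173]

Fragment lengths:
  1→11: 10 bp
  11→15: 4 bp
  15→31: 16 bp
  31→41: 10 bp
  41→54: 13 bp
  54→58: 4 bp
  58→71: 13 bp
  71→80: 9 bp
  80→100: 20 bp
  100→122: 22 bp
  122→133: 11 bp
  133→138: 5 bp
  138→142: 4 bp
  142→162: 20 bp
  162→165: 3 bp
  165→173: 8 bp
  173→1 (wrap): 182-173+1 = 10 bp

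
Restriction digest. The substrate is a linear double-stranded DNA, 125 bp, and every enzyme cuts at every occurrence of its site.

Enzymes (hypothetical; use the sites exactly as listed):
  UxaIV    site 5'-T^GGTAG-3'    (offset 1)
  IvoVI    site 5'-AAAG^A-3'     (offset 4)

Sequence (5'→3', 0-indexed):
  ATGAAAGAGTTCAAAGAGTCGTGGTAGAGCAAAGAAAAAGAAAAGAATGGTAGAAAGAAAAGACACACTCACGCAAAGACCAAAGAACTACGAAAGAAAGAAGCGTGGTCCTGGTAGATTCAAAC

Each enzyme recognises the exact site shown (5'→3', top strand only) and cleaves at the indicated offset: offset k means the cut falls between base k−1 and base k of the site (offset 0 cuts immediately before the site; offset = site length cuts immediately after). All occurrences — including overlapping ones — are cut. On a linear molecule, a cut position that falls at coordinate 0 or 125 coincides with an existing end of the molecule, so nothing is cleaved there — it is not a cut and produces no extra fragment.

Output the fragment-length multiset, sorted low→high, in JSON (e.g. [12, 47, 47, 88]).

[3,4,5,5,6,6,7,7,9,9,11,12,12,13,16]

Per-enzyme occurrences:
  UxaIV TGGTAG/1: at [21, 47, 111] ⇒ [22, 48, 112]
  IvoVI AAAGA/4: at [3, 12, 30, 36, 41, 53, 58, 74, 81, 92, 96] ⇒ [7, 16, 34, 40, 45, 57, 62, 78, 85, 96, 100]

All cut coordinates (distinct, sorted): [7, 16, 22, 34, 40, 45, 48, 57, 62, 78, 85, 96, 100, 112]

Fragments:
  [0,7): 7 bp
  [7,16): 9 bp
  [16,22): 6 bp
  [22,34): 12 bp
  [34,40): 6 bp
  [40,45): 5 bp
  [45,48): 3 bp
  [48,57): 9 bp
  [57,62): 5 bp
  [62,78): 16 bp
  [78,85): 7 bp
  [85,96): 11 bp
  [96,100): 4 bp
  [100,112): 12 bp
  [112,125): 13 bp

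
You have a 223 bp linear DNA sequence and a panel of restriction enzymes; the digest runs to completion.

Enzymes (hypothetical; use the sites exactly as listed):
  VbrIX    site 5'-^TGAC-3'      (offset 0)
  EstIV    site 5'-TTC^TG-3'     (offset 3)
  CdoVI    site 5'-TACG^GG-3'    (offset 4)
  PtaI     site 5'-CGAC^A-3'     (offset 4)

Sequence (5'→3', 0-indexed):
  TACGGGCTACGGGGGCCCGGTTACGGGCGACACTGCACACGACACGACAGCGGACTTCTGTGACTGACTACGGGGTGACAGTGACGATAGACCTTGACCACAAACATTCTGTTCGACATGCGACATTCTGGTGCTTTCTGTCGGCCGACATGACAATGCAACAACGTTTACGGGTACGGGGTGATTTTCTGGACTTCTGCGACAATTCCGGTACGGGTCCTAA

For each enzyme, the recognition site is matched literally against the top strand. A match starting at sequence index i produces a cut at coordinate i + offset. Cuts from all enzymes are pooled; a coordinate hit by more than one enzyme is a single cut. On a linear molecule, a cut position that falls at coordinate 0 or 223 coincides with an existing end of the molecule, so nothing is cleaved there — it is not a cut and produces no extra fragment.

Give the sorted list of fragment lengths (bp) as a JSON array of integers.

Site scan:
  VbrIX TGAC/0: at [60, 64, 75, 81, 94, 150] ⇒ [60, 64, 75, 81, 94, 150]
  EstIV TTCTG/3: at [55, 106, 125, 135, 186, 194] ⇒ [58, 109, 128, 138, 189, 197]
  CdoVI TACGGG/4: at [0, 7, 21, 68, 168, 174, 211] ⇒ [4, 11, 25, 72, 172, 178, 215]
  PtaI CGACA/4: at [27, 39, 44, 113, 120, 145, 199] ⇒ [31, 43, 48, 117, 124, 149, 203]

Pooled cuts: [4, 11, 25, 31, 43, 48, 58, 60, 64, 72, 75, 81, 94, 109, 117, 124, 128, 138, 149, 150, 172, 178, 189, 197, 203, 215]

Fragments:
  [0,4): 4 bp
  [4,11): 7 bp
  [11,25): 14 bp
  [25,31): 6 bp
  [31,43): 12 bp
  [43,48): 5 bp
  [48,58): 10 bp
  [58,60): 2 bp
  [60,64): 4 bp
  [64,72): 8 bp
  [72,75): 3 bp
  [75,81): 6 bp
  [81,94): 13 bp
  [94,109): 15 bp
  [109,117): 8 bp
  [117,124): 7 bp
  [124,128): 4 bp
  [128,138): 10 bp
  [138,149): 11 bp
  [149,150): 1 bp
  [150,172): 22 bp
  [172,178): 6 bp
  [178,189): 11 bp
  [189,197): 8 bp
  [197,203): 6 bp
  [203,215): 12 bp
  [215,223): 8 bp

[1,2,3,4,4,4,5,6,6,6,6,7,7,8,8,8,8,10,10,11,11,12,12,13,14,15,22]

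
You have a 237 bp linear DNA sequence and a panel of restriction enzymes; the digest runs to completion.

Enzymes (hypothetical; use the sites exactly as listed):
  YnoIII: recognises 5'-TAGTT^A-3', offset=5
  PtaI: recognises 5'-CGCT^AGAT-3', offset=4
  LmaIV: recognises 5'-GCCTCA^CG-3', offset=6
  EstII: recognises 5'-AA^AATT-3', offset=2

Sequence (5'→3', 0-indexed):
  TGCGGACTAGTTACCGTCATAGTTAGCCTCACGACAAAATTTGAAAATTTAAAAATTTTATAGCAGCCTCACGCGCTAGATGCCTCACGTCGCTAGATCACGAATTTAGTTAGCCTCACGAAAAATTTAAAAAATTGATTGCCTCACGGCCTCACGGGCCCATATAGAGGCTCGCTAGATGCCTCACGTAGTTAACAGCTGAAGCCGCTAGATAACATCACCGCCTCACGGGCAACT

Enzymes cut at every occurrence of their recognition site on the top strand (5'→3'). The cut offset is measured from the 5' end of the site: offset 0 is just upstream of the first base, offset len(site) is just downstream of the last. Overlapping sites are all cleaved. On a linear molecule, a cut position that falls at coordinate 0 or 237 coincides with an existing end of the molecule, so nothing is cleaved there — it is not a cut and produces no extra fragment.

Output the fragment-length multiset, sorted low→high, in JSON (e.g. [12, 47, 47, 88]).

Site scan:
  YnoIII TAGTTA/5: at [7, 19, 106, 188] ⇒ [12, 24, 111, 193]
  PtaI CGCTAGAT/4: at [73, 90, 172, 205] ⇒ [77, 94, 176, 209]
  LmaIV GCCTCACG/6: at [25, 65, 81, 112, 140, 148, 180, 222] ⇒ [31, 71, 87, 118, 146, 154, 186, 228]
  EstII AAAATT/2: at [35, 43, 51, 121, 130] ⇒ [37, 45, 53, 123, 132]

Pooled cuts: [12, 24, 31, 37, 45, 53, 71, 77, 87, 94, 111, 118, 123, 132, 146, 154, 176, 186, 193, 209, 228]

Fragment lengths:
  [0,12): 12 bp
  [12,24): 12 bp
  [24,31): 7 bp
  [31,37): 6 bp
  [37,45): 8 bp
  [45,53): 8 bp
  [53,71): 18 bp
  [71,77): 6 bp
  [77,87): 10 bp
  [87,94): 7 bp
  [94,111): 17 bp
  [111,118): 7 bp
  [118,123): 5 bp
  [123,132): 9 bp
  [132,146): 14 bp
  [146,154): 8 bp
  [154,176): 22 bp
  [176,186): 10 bp
  [186,193): 7 bp
  [193,209): 16 bp
  [209,228): 19 bp
  [228,237): 9 bp

[5,6,6,7,7,7,7,8,8,8,9,9,10,10,12,12,14,16,17,18,19,22]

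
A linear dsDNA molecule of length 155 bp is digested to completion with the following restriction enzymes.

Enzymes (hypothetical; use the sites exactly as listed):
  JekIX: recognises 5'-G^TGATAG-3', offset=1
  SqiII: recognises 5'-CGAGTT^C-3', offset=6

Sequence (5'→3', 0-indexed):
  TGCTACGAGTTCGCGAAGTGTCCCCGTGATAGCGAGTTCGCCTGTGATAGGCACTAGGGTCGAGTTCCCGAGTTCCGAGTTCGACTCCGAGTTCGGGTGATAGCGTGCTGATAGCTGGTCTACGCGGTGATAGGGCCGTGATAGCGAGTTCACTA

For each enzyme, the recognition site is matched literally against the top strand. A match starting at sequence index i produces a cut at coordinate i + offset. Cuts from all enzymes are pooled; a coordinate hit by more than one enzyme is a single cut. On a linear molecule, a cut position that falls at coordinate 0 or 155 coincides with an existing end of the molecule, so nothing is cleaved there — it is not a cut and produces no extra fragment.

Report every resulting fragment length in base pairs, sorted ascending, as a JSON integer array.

[4,5,6,7,8,11,11,12,12,12,15,22,30]

Per-enzyme occurrences:
  JekIX GTGATAG/1: at [25, 43, 96, 126, 137] ⇒ [26, 44, 97, 127, 138]
  SqiII CGAGTTC/6: at [5, 32, 60, 68, 75, 87, 144] ⇒ [11, 38, 66, 74, 81, 93, 150]

Pooled cuts: [11, 26, 38, 44, 66, 74, 81, 93, 97, 127, 138, 150]

Fragment lengths:
  [0,11): 11 bp
  [11,26): 15 bp
  [26,38): 12 bp
  [38,44): 6 bp
  [44,66): 22 bp
  [66,74): 8 bp
  [74,81): 7 bp
  [81,93): 12 bp
  [93,97): 4 bp
  [97,127): 30 bp
  [127,138): 11 bp
  [138,150): 12 bp
  [150,155): 5 bp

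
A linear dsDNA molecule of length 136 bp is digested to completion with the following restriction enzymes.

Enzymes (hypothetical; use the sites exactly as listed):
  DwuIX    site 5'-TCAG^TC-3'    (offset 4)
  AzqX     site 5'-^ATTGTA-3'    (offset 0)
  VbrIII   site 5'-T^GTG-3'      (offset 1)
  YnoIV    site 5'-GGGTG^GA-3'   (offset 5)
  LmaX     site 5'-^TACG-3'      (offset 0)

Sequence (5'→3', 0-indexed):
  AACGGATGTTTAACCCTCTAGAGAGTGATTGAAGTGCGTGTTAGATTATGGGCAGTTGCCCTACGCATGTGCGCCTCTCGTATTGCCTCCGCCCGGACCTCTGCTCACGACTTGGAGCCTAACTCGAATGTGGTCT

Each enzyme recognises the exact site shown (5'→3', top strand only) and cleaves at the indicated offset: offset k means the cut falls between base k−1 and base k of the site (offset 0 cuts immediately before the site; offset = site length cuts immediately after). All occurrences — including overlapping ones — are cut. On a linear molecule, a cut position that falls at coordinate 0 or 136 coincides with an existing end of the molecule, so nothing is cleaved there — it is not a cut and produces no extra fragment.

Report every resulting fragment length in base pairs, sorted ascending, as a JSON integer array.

Scan for sites:
  DwuIX (TCAGTC, off=4): no sites
  AzqX (ATTGTA, off=0): no sites
  VbrIII TGTG/1: at [67, 128] ⇒ [68, 129]
  YnoIV (GGGTGGA, off=5): no sites
  LmaX TACG/0: at [61] ⇒ [61]

Pooled cuts: [61, 68, 129]

Fragments:
  [0,61): 61 bp
  [61,68): 7 bp
  [68,129): 61 bp
  [129,136): 7 bp

[7,7,61,61]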